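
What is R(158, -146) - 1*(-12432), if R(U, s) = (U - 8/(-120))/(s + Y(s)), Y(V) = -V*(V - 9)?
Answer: 4247266109/341640 ≈ 12432.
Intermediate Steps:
Y(V) = -V*(-9 + V)
R(U, s) = (1/15 + U)/(s + s*(9 - s)) (R(U, s) = (U - 8/(-120))/(s + s*(9 - s)) = (U - 8*(-1/120))/(s + s*(9 - s)) = (U + 1/15)/(s + s*(9 - s)) = (1/15 + U)/(s + s*(9 - s)))
R(158, -146) - 1*(-12432) = (-1/15 - 1*158)/((-146)*(-10 - 146)) - 1*(-12432) = -1/146*(-1/15 - 158)/(-156) + 12432 = -1/146*(-1/156)*(-2371/15) + 12432 = -2371/341640 + 12432 = 4247266109/341640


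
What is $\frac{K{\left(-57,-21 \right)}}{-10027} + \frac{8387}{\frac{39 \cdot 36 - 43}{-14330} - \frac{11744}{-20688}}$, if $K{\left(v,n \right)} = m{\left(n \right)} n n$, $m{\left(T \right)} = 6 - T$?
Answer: $\frac{1558092746793381}{87820948069} \approx 17742.0$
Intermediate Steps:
$K{\left(v,n \right)} = n^{2} \left(6 - n\right)$ ($K{\left(v,n \right)} = \left(6 - n\right) n n = n \left(6 - n\right) n = n^{2} \left(6 - n\right)$)
$\frac{K{\left(-57,-21 \right)}}{-10027} + \frac{8387}{\frac{39 \cdot 36 - 43}{-14330} - \frac{11744}{-20688}} = \frac{\left(-21\right)^{2} \left(6 - -21\right)}{-10027} + \frac{8387}{\frac{39 \cdot 36 - 43}{-14330} - \frac{11744}{-20688}} = 441 \left(6 + 21\right) \left(- \frac{1}{10027}\right) + \frac{8387}{\left(1404 - 43\right) \left(- \frac{1}{14330}\right) - - \frac{734}{1293}} = 441 \cdot 27 \left(- \frac{1}{10027}\right) + \frac{8387}{1361 \left(- \frac{1}{14330}\right) + \frac{734}{1293}} = 11907 \left(- \frac{1}{10027}\right) + \frac{8387}{- \frac{1361}{14330} + \frac{734}{1293}} = - \frac{11907}{10027} + \frac{8387}{\frac{8758447}{18528690}} = - \frac{11907}{10027} + 8387 \cdot \frac{18528690}{8758447} = - \frac{11907}{10027} + \frac{155400123030}{8758447} = \frac{1558092746793381}{87820948069}$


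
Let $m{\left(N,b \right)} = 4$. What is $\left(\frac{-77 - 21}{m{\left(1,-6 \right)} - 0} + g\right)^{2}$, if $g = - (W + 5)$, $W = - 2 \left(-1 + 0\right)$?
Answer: $\frac{3969}{4} \approx 992.25$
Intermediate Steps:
$W = 2$ ($W = \left(-2\right) \left(-1\right) = 2$)
$g = -7$ ($g = - (2 + 5) = \left(-1\right) 7 = -7$)
$\left(\frac{-77 - 21}{m{\left(1,-6 \right)} - 0} + g\right)^{2} = \left(\frac{-77 - 21}{4 - 0} - 7\right)^{2} = \left(- \frac{98}{4 + 0} - 7\right)^{2} = \left(- \frac{98}{4} - 7\right)^{2} = \left(\left(-98\right) \frac{1}{4} - 7\right)^{2} = \left(- \frac{49}{2} - 7\right)^{2} = \left(- \frac{63}{2}\right)^{2} = \frac{3969}{4}$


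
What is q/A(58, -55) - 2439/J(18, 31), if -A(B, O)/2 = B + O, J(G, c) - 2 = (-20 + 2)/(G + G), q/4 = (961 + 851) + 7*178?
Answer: -10994/3 ≈ -3664.7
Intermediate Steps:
q = 12232 (q = 4*((961 + 851) + 7*178) = 4*(1812 + 1246) = 4*3058 = 12232)
J(G, c) = 2 - 9/G (J(G, c) = 2 + (-20 + 2)/(G + G) = 2 - 18*1/(2*G) = 2 - 9/G)
A(B, O) = -2*B - 2*O (A(B, O) = -2*(B + O) = -2*B - 2*O)
q/A(58, -55) - 2439/J(18, 31) = 12232/(-2*58 - 2*(-55)) - 2439/(2 - 9/18) = 12232/(-116 + 110) - 2439/(2 - 9*1/18) = 12232/(-6) - 2439/(2 - 1/2) = 12232*(-1/6) - 2439/3/2 = -6116/3 - 2439*2/3 = -6116/3 - 1626 = -10994/3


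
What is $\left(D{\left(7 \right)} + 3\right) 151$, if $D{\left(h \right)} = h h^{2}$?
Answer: $52246$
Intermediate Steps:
$D{\left(h \right)} = h^{3}$
$\left(D{\left(7 \right)} + 3\right) 151 = \left(7^{3} + 3\right) 151 = \left(343 + 3\right) 151 = 346 \cdot 151 = 52246$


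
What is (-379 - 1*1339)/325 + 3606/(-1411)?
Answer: -3596048/458575 ≈ -7.8418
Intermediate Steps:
(-379 - 1*1339)/325 + 3606/(-1411) = (-379 - 1339)*(1/325) + 3606*(-1/1411) = -1718*1/325 - 3606/1411 = -1718/325 - 3606/1411 = -3596048/458575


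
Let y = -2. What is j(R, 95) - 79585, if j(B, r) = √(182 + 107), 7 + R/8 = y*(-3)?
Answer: -79568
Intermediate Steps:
R = -8 (R = -56 + 8*(-2*(-3)) = -56 + 8*6 = -56 + 48 = -8)
j(B, r) = 17 (j(B, r) = √289 = 17)
j(R, 95) - 79585 = 17 - 79585 = -79568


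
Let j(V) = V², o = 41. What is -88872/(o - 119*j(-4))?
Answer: 1288/27 ≈ 47.704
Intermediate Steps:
-88872/(o - 119*j(-4)) = -88872/(41 - 119*(-4)²) = -88872/(41 - 119*16) = -88872/(41 - 1904) = -88872/(-1863) = -88872*(-1/1863) = 1288/27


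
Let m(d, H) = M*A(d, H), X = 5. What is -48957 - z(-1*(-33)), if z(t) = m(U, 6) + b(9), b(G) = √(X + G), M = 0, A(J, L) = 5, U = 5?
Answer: -48957 - √14 ≈ -48961.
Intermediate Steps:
b(G) = √(5 + G)
m(d, H) = 0 (m(d, H) = 0*5 = 0)
z(t) = √14 (z(t) = 0 + √(5 + 9) = 0 + √14 = √14)
-48957 - z(-1*(-33)) = -48957 - √14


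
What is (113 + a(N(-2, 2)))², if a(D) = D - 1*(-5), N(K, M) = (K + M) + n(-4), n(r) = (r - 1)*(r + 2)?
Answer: 16384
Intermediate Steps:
n(r) = (-1 + r)*(2 + r)
N(K, M) = 10 + K + M (N(K, M) = (K + M) + (-2 - 4 + (-4)²) = (K + M) + (-2 - 4 + 16) = (K + M) + 10 = 10 + K + M)
a(D) = 5 + D (a(D) = D + 5 = 5 + D)
(113 + a(N(-2, 2)))² = (113 + (5 + (10 - 2 + 2)))² = (113 + (5 + 10))² = (113 + 15)² = 128² = 16384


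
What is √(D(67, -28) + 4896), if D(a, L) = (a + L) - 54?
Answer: √4881 ≈ 69.864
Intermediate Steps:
D(a, L) = -54 + L + a (D(a, L) = (L + a) - 54 = -54 + L + a)
√(D(67, -28) + 4896) = √((-54 - 28 + 67) + 4896) = √(-15 + 4896) = √4881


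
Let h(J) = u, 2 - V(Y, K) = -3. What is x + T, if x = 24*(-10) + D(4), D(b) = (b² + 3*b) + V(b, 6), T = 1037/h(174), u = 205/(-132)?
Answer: -179319/205 ≈ -874.73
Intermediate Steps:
u = -205/132 (u = 205*(-1/132) = -205/132 ≈ -1.5530)
V(Y, K) = 5 (V(Y, K) = 2 - 1*(-3) = 2 + 3 = 5)
h(J) = -205/132
T = -136884/205 (T = 1037/(-205/132) = 1037*(-132/205) = -136884/205 ≈ -667.73)
D(b) = 5 + b² + 3*b (D(b) = (b² + 3*b) + 5 = 5 + b² + 3*b)
x = -207 (x = 24*(-10) + (5 + 4² + 3*4) = -240 + (5 + 16 + 12) = -240 + 33 = -207)
x + T = -207 - 136884/205 = -179319/205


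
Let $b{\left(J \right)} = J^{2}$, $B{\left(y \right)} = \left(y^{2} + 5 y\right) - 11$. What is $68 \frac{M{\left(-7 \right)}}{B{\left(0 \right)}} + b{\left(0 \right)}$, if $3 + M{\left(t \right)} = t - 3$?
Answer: $\frac{884}{11} \approx 80.364$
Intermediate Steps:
$B{\left(y \right)} = -11 + y^{2} + 5 y$
$M{\left(t \right)} = -6 + t$ ($M{\left(t \right)} = -3 + \left(t - 3\right) = -3 + \left(-3 + t\right) = -6 + t$)
$68 \frac{M{\left(-7 \right)}}{B{\left(0 \right)}} + b{\left(0 \right)} = 68 \frac{-6 - 7}{-11 + 0^{2} + 5 \cdot 0} + 0^{2} = 68 \left(- \frac{13}{-11 + 0 + 0}\right) + 0 = 68 \left(- \frac{13}{-11}\right) + 0 = 68 \left(\left(-13\right) \left(- \frac{1}{11}\right)\right) + 0 = 68 \cdot \frac{13}{11} + 0 = \frac{884}{11} + 0 = \frac{884}{11}$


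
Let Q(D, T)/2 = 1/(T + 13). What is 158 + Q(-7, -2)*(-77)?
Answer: 144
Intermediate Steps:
Q(D, T) = 2/(13 + T) (Q(D, T) = 2/(T + 13) = 2/(13 + T))
158 + Q(-7, -2)*(-77) = 158 + (2/(13 - 2))*(-77) = 158 + (2/11)*(-77) = 158 - 14 = 144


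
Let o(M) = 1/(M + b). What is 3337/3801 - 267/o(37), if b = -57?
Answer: 20300677/3801 ≈ 5340.9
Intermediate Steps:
o(M) = 1/(-57 + M) (o(M) = 1/(M - 57) = 1/(-57 + M))
3337/3801 - 267/o(37) = 3337/3801 - 267/(1/(-57 + 37)) = 3337*(1/3801) - 267/(1/(-20)) = 3337/3801 - 267/(-1/20) = 3337/3801 - 267*(-20) = 3337/3801 + 5340 = 20300677/3801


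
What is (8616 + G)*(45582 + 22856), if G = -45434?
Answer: -2519750284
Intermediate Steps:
(8616 + G)*(45582 + 22856) = (8616 - 45434)*(45582 + 22856) = -36818*68438 = -2519750284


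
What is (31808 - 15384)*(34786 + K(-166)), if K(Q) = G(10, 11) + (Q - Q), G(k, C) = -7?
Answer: 571210296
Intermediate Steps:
K(Q) = -7 (K(Q) = -7 + (Q - Q) = -7 + 0 = -7)
(31808 - 15384)*(34786 + K(-166)) = (31808 - 15384)*(34786 - 7) = 16424*34779 = 571210296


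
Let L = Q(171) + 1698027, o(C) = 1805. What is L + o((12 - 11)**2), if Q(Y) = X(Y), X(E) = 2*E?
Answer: 1700174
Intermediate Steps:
Q(Y) = 2*Y
L = 1698369 (L = 2*171 + 1698027 = 342 + 1698027 = 1698369)
L + o((12 - 11)**2) = 1698369 + 1805 = 1700174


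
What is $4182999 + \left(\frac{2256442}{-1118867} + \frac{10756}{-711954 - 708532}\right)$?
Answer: $\frac{3324091559623766187}{794667454681} \approx 4.183 \cdot 10^{6}$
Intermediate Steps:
$4182999 + \left(\frac{2256442}{-1118867} + \frac{10756}{-711954 - 708532}\right) = 4182999 + \left(2256442 \left(- \frac{1}{1118867}\right) + \frac{10756}{-711954 - 708532}\right) = 4182999 - \left(\frac{2256442}{1118867} - \frac{10756}{-1420486}\right) = 4182999 + \left(- \frac{2256442}{1118867} + 10756 \left(- \frac{1}{1420486}\right)\right) = 4182999 - \frac{1608639402132}{794667454681} = \frac{3324091559623766187}{794667454681}$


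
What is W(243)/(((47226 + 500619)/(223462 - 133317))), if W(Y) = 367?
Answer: 6616643/109569 ≈ 60.388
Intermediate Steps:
W(243)/(((47226 + 500619)/(223462 - 133317))) = 367/(((47226 + 500619)/(223462 - 133317))) = 367/((547845/90145)) = 367/((547845*(1/90145))) = 367/(109569/18029) = 367*(18029/109569) = 6616643/109569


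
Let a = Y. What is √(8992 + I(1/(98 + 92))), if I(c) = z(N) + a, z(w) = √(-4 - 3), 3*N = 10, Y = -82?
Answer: √(8910 + I*√7) ≈ 94.393 + 0.014*I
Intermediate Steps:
N = 10/3 (N = (⅓)*10 = 10/3 ≈ 3.3333)
a = -82
z(w) = I*√7 (z(w) = √(-7) = I*√7)
I(c) = -82 + I*√7 (I(c) = I*√7 - 82 = -82 + I*√7)
√(8992 + I(1/(98 + 92))) = √(8992 + (-82 + I*√7)) = √(8910 + I*√7)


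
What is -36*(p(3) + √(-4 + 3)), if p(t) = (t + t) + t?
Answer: -324 - 36*I ≈ -324.0 - 36.0*I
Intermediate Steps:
p(t) = 3*t (p(t) = 2*t + t = 3*t)
-36*(p(3) + √(-4 + 3)) = -36*(3*3 + √(-4 + 3)) = -36*(9 + √(-1)) = -36*(9 + I) = -324 - 36*I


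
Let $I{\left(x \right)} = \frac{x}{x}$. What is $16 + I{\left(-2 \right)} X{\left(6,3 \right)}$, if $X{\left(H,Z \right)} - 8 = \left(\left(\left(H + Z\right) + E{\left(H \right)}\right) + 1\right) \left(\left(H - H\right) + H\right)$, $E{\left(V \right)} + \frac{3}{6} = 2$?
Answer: $93$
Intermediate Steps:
$I{\left(x \right)} = 1$
$E{\left(V \right)} = \frac{3}{2}$ ($E{\left(V \right)} = - \frac{1}{2} + 2 = \frac{3}{2}$)
$X{\left(H,Z \right)} = 8 + H \left(\frac{5}{2} + H + Z\right)$ ($X{\left(H,Z \right)} = 8 + \left(\left(\left(H + Z\right) + \frac{3}{2}\right) + 1\right) \left(\left(H - H\right) + H\right) = 8 + \left(\left(\frac{3}{2} + H + Z\right) + 1\right) \left(0 + H\right) = 8 + \left(\frac{5}{2} + H + Z\right) H = 8 + H \left(\frac{5}{2} + H + Z\right)$)
$16 + I{\left(-2 \right)} X{\left(6,3 \right)} = 16 + 1 \left(8 + 6^{2} + \frac{5}{2} \cdot 6 + 6 \cdot 3\right) = 16 + 1 \left(8 + 36 + 15 + 18\right) = 16 + 1 \cdot 77 = 16 + 77 = 93$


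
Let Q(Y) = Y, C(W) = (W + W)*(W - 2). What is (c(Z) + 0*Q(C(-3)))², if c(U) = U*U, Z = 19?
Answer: 130321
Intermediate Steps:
C(W) = 2*W*(-2 + W) (C(W) = (2*W)*(-2 + W) = 2*W*(-2 + W))
c(U) = U²
(c(Z) + 0*Q(C(-3)))² = (19² + 0*(2*(-3)*(-2 - 3)))² = (361 + 0*(2*(-3)*(-5)))² = (361 + 0*30)² = (361 + 0)² = 361² = 130321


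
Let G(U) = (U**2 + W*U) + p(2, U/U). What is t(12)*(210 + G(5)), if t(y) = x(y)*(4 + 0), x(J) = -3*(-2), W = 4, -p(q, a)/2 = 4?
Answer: 5928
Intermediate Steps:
p(q, a) = -8 (p(q, a) = -2*4 = -8)
x(J) = 6
G(U) = -8 + U**2 + 4*U (G(U) = (U**2 + 4*U) - 8 = -8 + U**2 + 4*U)
t(y) = 24 (t(y) = 6*(4 + 0) = 6*4 = 24)
t(12)*(210 + G(5)) = 24*(210 + (-8 + 5**2 + 4*5)) = 24*(210 + (-8 + 25 + 20)) = 24*(210 + 37) = 24*247 = 5928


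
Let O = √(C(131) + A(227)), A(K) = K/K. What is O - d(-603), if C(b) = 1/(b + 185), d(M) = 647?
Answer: -647 + √25043/158 ≈ -646.00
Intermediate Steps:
A(K) = 1
C(b) = 1/(185 + b)
O = √25043/158 (O = √(1/(185 + 131) + 1) = √(1/316 + 1) = √(317/316) = √25043/158 ≈ 1.0016)
O - d(-603) = √25043/158 - 1*647 = √25043/158 - 647 = -647 + √25043/158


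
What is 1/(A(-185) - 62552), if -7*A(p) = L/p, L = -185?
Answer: -7/437865 ≈ -1.5987e-5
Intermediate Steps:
A(p) = 185/(7*p) (A(p) = -(-185)/(7*p) = 185/(7*p))
1/(A(-185) - 62552) = 1/((185/7)/(-185) - 62552) = 1/((185/7)*(-1/185) - 62552) = 1/(-1/7 - 62552) = 1/(-437865/7) = -7/437865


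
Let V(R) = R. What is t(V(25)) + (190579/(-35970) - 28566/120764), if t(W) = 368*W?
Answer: 4992457916828/542985135 ≈ 9194.5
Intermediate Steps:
t(V(25)) + (190579/(-35970) - 28566/120764) = 368*25 + (190579/(-35970) - 28566/120764) = 9200 + (190579*(-1/35970) - 28566*1/120764) = 9200 + (-190579/35970 - 14283/60382) = 9200 - 3005325172/542985135 = 4992457916828/542985135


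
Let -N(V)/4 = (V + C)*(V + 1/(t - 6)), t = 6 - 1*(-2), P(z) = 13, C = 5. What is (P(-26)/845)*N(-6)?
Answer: -22/65 ≈ -0.33846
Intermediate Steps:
t = 8 (t = 6 + 2 = 8)
N(V) = -4*(½ + V)*(5 + V) (N(V) = -4*(V + 5)*(V + 1/(8 - 6)) = -4*(5 + V)*(V + 1/2) = -4*(5 + V)*(V + ½) = -4*(5 + V)*(½ + V) = -4*(½ + V)*(5 + V))
(P(-26)/845)*N(-6) = (13/845)*(-10 - 22*(-6) - 4*(-6)²) = (13*(1/845))*(-10 + 132 - 4*36) = (-10 + 132 - 144)/65 = (1/65)*(-22) = -22/65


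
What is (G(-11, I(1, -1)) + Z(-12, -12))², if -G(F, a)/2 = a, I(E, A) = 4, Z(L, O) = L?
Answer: 400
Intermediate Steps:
G(F, a) = -2*a
(G(-11, I(1, -1)) + Z(-12, -12))² = (-2*4 - 12)² = (-8 - 12)² = (-20)² = 400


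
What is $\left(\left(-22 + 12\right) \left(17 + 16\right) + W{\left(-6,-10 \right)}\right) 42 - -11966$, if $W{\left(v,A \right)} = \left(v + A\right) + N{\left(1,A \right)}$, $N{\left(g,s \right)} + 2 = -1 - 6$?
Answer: $-2944$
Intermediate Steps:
$N{\left(g,s \right)} = -9$ ($N{\left(g,s \right)} = -2 - 7 = -9$)
$W{\left(v,A \right)} = -9 + A + v$ ($W{\left(v,A \right)} = \left(v + A\right) - 9 = \left(A + v\right) - 9 = -9 + A + v$)
$\left(\left(-22 + 12\right) \left(17 + 16\right) + W{\left(-6,-10 \right)}\right) 42 - -11966 = \left(\left(-22 + 12\right) \left(17 + 16\right) - 25\right) 42 - -11966 = \left(\left(-10\right) 33 - 25\right) 42 + 11966 = \left(-330 - 25\right) 42 + 11966 = \left(-355\right) 42 + 11966 = -14910 + 11966 = -2944$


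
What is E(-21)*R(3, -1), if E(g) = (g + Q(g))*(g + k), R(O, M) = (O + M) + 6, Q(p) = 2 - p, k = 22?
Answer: 16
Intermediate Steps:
R(O, M) = 6 + M + O (R(O, M) = (M + O) + 6 = 6 + M + O)
E(g) = 44 + 2*g (E(g) = (g + (2 - g))*(g + 22) = 2*(22 + g) = 44 + 2*g)
E(-21)*R(3, -1) = (44 + 2*(-21))*(6 - 1 + 3) = (44 - 42)*8 = 2*8 = 16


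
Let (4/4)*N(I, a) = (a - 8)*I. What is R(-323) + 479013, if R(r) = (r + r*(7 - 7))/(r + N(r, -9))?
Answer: 7664207/16 ≈ 4.7901e+5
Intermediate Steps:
N(I, a) = I*(-8 + a) (N(I, a) = (a - 8)*I = (-8 + a)*I = I*(-8 + a))
R(r) = -1/16 (R(r) = (r + r*(7 - 7))/(r + r*(-8 - 9)) = (r + r*0)/(r + r*(-17)) = (r + 0)/(r - 17*r) = r/((-16*r)) = r*(-1/(16*r)) = -1/16)
R(-323) + 479013 = -1/16 + 479013 = 7664207/16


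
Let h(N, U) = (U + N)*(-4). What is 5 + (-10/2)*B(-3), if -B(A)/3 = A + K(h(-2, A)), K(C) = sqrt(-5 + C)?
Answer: -40 + 15*sqrt(15) ≈ 18.095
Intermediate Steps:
h(N, U) = -4*N - 4*U (h(N, U) = (N + U)*(-4) = -4*N - 4*U)
B(A) = -3*A - 3*sqrt(3 - 4*A) (B(A) = -3*(A + sqrt(-5 + (-4*(-2) - 4*A))) = -3*(A + sqrt(-5 + (8 - 4*A))) = -3*(A + sqrt(3 - 4*A)) = -3*A - 3*sqrt(3 - 4*A))
5 + (-10/2)*B(-3) = 5 + (-10/2)*(-3*(-3) - 3*sqrt(3 - 4*(-3))) = 5 + (-10*1/2)*(9 - 3*sqrt(3 + 12)) = 5 - 5*(9 - 3*sqrt(15)) = 5 + (-45 + 15*sqrt(15)) = -40 + 15*sqrt(15)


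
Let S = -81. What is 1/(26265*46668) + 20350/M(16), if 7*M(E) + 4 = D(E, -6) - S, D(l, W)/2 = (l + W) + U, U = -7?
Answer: 174605953599083/101736006660 ≈ 1716.3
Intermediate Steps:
D(l, W) = -14 + 2*W + 2*l (D(l, W) = 2*((l + W) - 7) = 2*((W + l) - 7) = 2*(-7 + W + l) = -14 + 2*W + 2*l)
M(E) = 51/7 + 2*E/7 (M(E) = -4/7 + ((-14 + 2*(-6) + 2*E) - 1*(-81))/7 = -4/7 + ((-14 - 12 + 2*E) + 81)/7 = -4/7 + ((-26 + 2*E) + 81)/7 = -4/7 + (55 + 2*E)/7 = -4/7 + (55/7 + 2*E/7) = 51/7 + 2*E/7)
1/(26265*46668) + 20350/M(16) = 1/(26265*46668) + 20350/(51/7 + (2/7)*16) = (1/26265)*(1/46668) + 20350/(51/7 + 32/7) = 1/1225735020 + 20350/(83/7) = 1/1225735020 + 20350*(7/83) = 1/1225735020 + 142450/83 = 174605953599083/101736006660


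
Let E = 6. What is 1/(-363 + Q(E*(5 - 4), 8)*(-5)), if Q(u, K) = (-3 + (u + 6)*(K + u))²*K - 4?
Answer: -1/1089343 ≈ -9.1798e-7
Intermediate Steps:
Q(u, K) = -4 + K*(-3 + (6 + u)*(K + u))² (Q(u, K) = (-3 + (6 + u)*(K + u))²*K - 4 = K*(-3 + (6 + u)*(K + u))² - 4 = -4 + K*(-3 + (6 + u)*(K + u))²)
1/(-363 + Q(E*(5 - 4), 8)*(-5)) = 1/(-363 + (-4 + 8*(-3 + (6*(5 - 4))² + 6*8 + 6*(6*(5 - 4)) + 8*(6*(5 - 4)))²)*(-5)) = 1/(-363 + (-4 + 8*(-3 + (6*1)² + 48 + 6*(6*1) + 8*(6*1))²)*(-5)) = 1/(-363 + (-4 + 8*(-3 + 6² + 48 + 6*6 + 8*6)²)*(-5)) = 1/(-363 + (-4 + 8*(-3 + 36 + 48 + 36 + 48)²)*(-5)) = 1/(-363 + (-4 + 8*165²)*(-5)) = 1/(-363 + (-4 + 8*27225)*(-5)) = 1/(-363 + (-4 + 217800)*(-5)) = 1/(-363 + 217796*(-5)) = 1/(-363 - 1088980) = 1/(-1089343) = -1/1089343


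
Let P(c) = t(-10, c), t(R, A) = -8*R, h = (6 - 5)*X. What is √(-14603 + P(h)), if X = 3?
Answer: I*√14523 ≈ 120.51*I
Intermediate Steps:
h = 3 (h = (6 - 5)*3 = 1*3 = 3)
P(c) = 80 (P(c) = -8*(-10) = 80)
√(-14603 + P(h)) = √(-14603 + 80) = √(-14523) = I*√14523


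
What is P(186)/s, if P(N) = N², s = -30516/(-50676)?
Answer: 146098908/2543 ≈ 57451.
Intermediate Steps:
s = 2543/4223 (s = -30516*(-1/50676) = 2543/4223 ≈ 0.60218)
P(186)/s = 186²/(2543/4223) = 34596*(4223/2543) = 146098908/2543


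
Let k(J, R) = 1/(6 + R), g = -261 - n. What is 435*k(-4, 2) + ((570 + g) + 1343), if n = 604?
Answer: 8819/8 ≈ 1102.4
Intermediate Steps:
g = -865 (g = -261 - 1*604 = -261 - 604 = -865)
435*k(-4, 2) + ((570 + g) + 1343) = 435/(6 + 2) + ((570 - 865) + 1343) = 435/8 + (-295 + 1343) = 435*(⅛) + 1048 = 435/8 + 1048 = 8819/8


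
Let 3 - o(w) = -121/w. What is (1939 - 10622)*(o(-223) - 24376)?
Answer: 47194709900/223 ≈ 2.1164e+8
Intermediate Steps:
o(w) = 3 + 121/w (o(w) = 3 - (-121)/w = 3 + 121/w)
(1939 - 10622)*(o(-223) - 24376) = (1939 - 10622)*((3 + 121/(-223)) - 24376) = -8683*((3 + 121*(-1/223)) - 24376) = -8683*((3 - 121/223) - 24376) = -8683*(548/223 - 24376) = -8683*(-5435300/223) = 47194709900/223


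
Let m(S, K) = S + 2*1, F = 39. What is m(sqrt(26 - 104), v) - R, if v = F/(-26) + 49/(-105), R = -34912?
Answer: 34914 + I*sqrt(78) ≈ 34914.0 + 8.8318*I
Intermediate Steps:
v = -59/30 (v = 39/(-26) + 49/(-105) = 39*(-1/26) + 49*(-1/105) = -3/2 - 7/15 = -59/30 ≈ -1.9667)
m(S, K) = 2 + S (m(S, K) = S + 2 = 2 + S)
m(sqrt(26 - 104), v) - R = (2 + sqrt(26 - 104)) - 1*(-34912) = (2 + sqrt(-78)) + 34912 = (2 + I*sqrt(78)) + 34912 = 34914 + I*sqrt(78)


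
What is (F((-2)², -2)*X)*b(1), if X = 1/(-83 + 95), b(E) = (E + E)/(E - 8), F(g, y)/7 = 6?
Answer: -1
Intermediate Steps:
F(g, y) = 42 (F(g, y) = 7*6 = 42)
b(E) = 2*E/(-8 + E) (b(E) = (2*E)/(-8 + E) = 2*E/(-8 + E))
X = 1/12 ≈ 0.083333
(F((-2)², -2)*X)*b(1) = (42*(1/12))*(2*1/(-8 + 1)) = 7*(2*1/(-7))/2 = 7*(2*1*(-⅐))/2 = (7/2)*(-2/7) = -1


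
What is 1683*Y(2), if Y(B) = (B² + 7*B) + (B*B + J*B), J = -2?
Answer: 30294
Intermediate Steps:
Y(B) = 2*B² + 5*B (Y(B) = (B² + 7*B) + (B*B - 2*B) = (B² + 7*B) + (B² - 2*B) = 2*B² + 5*B)
1683*Y(2) = 1683*(2*(5 + 2*2)) = 1683*(2*(5 + 4)) = 1683*(2*9) = 1683*18 = 30294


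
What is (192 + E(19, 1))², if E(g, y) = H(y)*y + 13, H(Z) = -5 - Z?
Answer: 39601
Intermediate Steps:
E(g, y) = 13 + y*(-5 - y) (E(g, y) = (-5 - y)*y + 13 = y*(-5 - y) + 13 = 13 + y*(-5 - y))
(192 + E(19, 1))² = (192 + (13 - 1*1*(5 + 1)))² = (192 + (13 - 1*1*6))² = (192 + (13 - 6))² = (192 + 7)² = 199² = 39601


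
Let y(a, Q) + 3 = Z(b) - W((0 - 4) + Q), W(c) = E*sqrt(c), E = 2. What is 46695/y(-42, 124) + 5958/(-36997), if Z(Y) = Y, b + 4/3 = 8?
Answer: -57034989837/155350403 - 1681020*sqrt(30)/4199 ≈ -2559.9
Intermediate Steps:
b = 20/3 (b = -4/3 + 8 = 20/3 ≈ 6.6667)
W(c) = 2*sqrt(c)
y(a, Q) = 11/3 - 2*sqrt(-4 + Q) (y(a, Q) = -3 + (20/3 - 2*sqrt((0 - 4) + Q)) = -3 + (20/3 - 2*sqrt(-4 + Q)) = 11/3 - 2*sqrt(-4 + Q))
46695/y(-42, 124) + 5958/(-36997) = 46695/(11/3 - 2*sqrt(-4 + 124)) + 5958/(-36997) = 46695/(11/3 - 4*sqrt(30)) + 5958*(-1/36997) = 46695/(11/3 - 4*sqrt(30)) - 5958/36997 = -5958/36997 + 46695/(11/3 - 4*sqrt(30))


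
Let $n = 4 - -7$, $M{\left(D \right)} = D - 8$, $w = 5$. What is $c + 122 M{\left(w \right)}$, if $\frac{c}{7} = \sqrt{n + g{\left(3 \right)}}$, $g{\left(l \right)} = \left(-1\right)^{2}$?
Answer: $-366 + 14 \sqrt{3} \approx -341.75$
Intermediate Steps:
$g{\left(l \right)} = 1$
$M{\left(D \right)} = -8 + D$
$n = 11$ ($n = 4 + 7 = 11$)
$c = 14 \sqrt{3}$ ($c = 7 \sqrt{11 + 1} = 7 \sqrt{12} = 7 \cdot 2 \sqrt{3} = 14 \sqrt{3} \approx 24.249$)
$c + 122 M{\left(w \right)} = 14 \sqrt{3} + 122 \left(-8 + 5\right) = 14 \sqrt{3} + 122 \left(-3\right) = 14 \sqrt{3} - 366 = -366 + 14 \sqrt{3}$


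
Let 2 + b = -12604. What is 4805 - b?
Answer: 17411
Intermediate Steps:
b = -12606 (b = -2 - 12604 = -12606)
4805 - b = 4805 - 1*(-12606) = 4805 + 12606 = 17411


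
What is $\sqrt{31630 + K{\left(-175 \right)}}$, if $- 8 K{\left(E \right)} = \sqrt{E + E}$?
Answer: $\frac{\sqrt{506080 - 10 i \sqrt{14}}}{4} \approx 177.85 - 0.0065745 i$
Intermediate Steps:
$K{\left(E \right)} = - \frac{\sqrt{2} \sqrt{E}}{8}$ ($K{\left(E \right)} = - \frac{\sqrt{E + E}}{8} = - \frac{\sqrt{2 E}}{8} = - \frac{\sqrt{2} \sqrt{E}}{8}$)
$\sqrt{31630 + K{\left(-175 \right)}} = \sqrt{31630 - \frac{\sqrt{2} \sqrt{-175}}{8}} = \sqrt{31630 - \frac{\sqrt{2} \cdot 5 i \sqrt{7}}{8}} = \sqrt{31630 - \frac{5 i \sqrt{14}}{8}}$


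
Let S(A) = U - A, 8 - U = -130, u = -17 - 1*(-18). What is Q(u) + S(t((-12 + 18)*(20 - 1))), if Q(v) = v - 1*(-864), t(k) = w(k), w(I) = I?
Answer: 889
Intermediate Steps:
u = 1 (u = -17 + 18 = 1)
t(k) = k
Q(v) = 864 + v (Q(v) = v + 864 = 864 + v)
U = 138 (U = 8 - 1*(-130) = 8 + 130 = 138)
S(A) = 138 - A
Q(u) + S(t((-12 + 18)*(20 - 1))) = (864 + 1) + (138 - (-12 + 18)*(20 - 1)) = 865 + (138 - 6*19) = 865 + (138 - 1*114) = 865 + (138 - 114) = 865 + 24 = 889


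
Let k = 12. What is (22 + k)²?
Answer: 1156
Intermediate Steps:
(22 + k)² = (22 + 12)² = 34² = 1156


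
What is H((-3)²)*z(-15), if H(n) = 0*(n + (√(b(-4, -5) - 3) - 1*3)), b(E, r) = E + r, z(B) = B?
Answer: 0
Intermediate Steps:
H(n) = 0 (H(n) = 0*(n + (√((-4 - 5) - 3) - 1*3)) = 0*(n + (√(-9 - 3) - 3)) = 0*(n + (√(-12) - 3)) = 0*(n + (2*I*√3 - 3)) = 0*(n + (-3 + 2*I*√3)) = 0*(-3 + n + 2*I*√3) = 0)
H((-3)²)*z(-15) = 0*(-15) = 0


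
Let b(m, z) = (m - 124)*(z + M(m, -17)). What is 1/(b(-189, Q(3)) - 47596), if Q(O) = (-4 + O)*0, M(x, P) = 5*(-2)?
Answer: -1/44466 ≈ -2.2489e-5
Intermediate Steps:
M(x, P) = -10
Q(O) = 0
b(m, z) = (-124 + m)*(-10 + z) (b(m, z) = (m - 124)*(z - 10) = (-124 + m)*(-10 + z))
1/(b(-189, Q(3)) - 47596) = 1/((1240 - 124*0 - 10*(-189) - 189*0) - 47596) = 1/((1240 + 0 + 1890 + 0) - 47596) = 1/(3130 - 47596) = 1/(-44466) = -1/44466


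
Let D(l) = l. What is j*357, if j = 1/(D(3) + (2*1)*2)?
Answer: 51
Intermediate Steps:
j = 1/7 (j = 1/(3 + (2*1)*2) = 1/(3 + 2*2) = 1/(3 + 4) = 1/7 ≈ 0.14286)
j*357 = (1/7)*357 = 51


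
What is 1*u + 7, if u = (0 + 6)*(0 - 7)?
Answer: -35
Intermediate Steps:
u = -42 (u = 6*(-7) = -42)
1*u + 7 = 1*(-42) + 7 = -42 + 7 = -35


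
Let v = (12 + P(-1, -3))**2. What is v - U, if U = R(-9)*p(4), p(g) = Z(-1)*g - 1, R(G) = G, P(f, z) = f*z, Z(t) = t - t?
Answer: 216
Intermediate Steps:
Z(t) = 0
p(g) = -1 (p(g) = 0*g - 1 = 0 - 1 = -1)
U = 9 (U = -9*(-1) = 9)
v = 225 (v = (12 - 1*(-3))**2 = (12 + 3)**2 = 15**2 = 225)
v - U = 225 - 1*9 = 225 - 9 = 216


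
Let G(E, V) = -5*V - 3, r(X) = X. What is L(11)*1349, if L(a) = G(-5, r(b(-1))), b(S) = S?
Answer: 2698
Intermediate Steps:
G(E, V) = -3 - 5*V
L(a) = 2 (L(a) = -3 - 5*(-1) = -3 + 5 = 2)
L(11)*1349 = 2*1349 = 2698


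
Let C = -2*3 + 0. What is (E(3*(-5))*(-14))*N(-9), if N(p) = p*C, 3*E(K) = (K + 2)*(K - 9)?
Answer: -78624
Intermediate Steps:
C = -6 (C = -6 + 0 = -6)
E(K) = (-9 + K)*(2 + K)/3 (E(K) = ((K + 2)*(K - 9))/3 = ((2 + K)*(-9 + K))/3 = ((-9 + K)*(2 + K))/3 = (-9 + K)*(2 + K)/3)
N(p) = -6*p (N(p) = p*(-6) = -6*p)
(E(3*(-5))*(-14))*N(-9) = ((-6 - 7*(-5) + (3*(-5))**2/3)*(-14))*(-6*(-9)) = ((-6 - 7/3*(-15) + (1/3)*(-15)**2)*(-14))*54 = ((-6 + 35 + (1/3)*225)*(-14))*54 = ((-6 + 35 + 75)*(-14))*54 = (104*(-14))*54 = -1456*54 = -78624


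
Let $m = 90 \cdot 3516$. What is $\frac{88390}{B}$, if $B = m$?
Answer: $\frac{8839}{31644} \approx 0.27933$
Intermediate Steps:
$m = 316440$
$B = 316440$
$\frac{88390}{B} = \frac{88390}{316440} = 88390 \cdot \frac{1}{316440} = \frac{8839}{31644}$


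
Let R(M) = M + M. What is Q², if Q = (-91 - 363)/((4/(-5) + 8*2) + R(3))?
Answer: 1288225/2809 ≈ 458.61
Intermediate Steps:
R(M) = 2*M
Q = -1135/53 (Q = (-91 - 363)/((4/(-5) + 8*2) + 2*3) = -454/((4*(-⅕) + 16) + 6) = -454/((-⅘ + 16) + 6) = -454/(76/5 + 6) = -454/106/5 = -454*5/106 = -1135/53 ≈ -21.415)
Q² = (-1135/53)² = 1288225/2809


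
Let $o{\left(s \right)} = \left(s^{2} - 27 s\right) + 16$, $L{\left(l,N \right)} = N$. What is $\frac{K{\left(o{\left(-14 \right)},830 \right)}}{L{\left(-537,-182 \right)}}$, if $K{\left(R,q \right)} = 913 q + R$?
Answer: $- \frac{54170}{13} \approx -4166.9$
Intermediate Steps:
$o{\left(s \right)} = 16 + s^{2} - 27 s$
$K{\left(R,q \right)} = R + 913 q$
$\frac{K{\left(o{\left(-14 \right)},830 \right)}}{L{\left(-537,-182 \right)}} = \frac{\left(16 + \left(-14\right)^{2} - -378\right) + 913 \cdot 830}{-182} = \left(\left(16 + 196 + 378\right) + 757790\right) \left(- \frac{1}{182}\right) = \left(590 + 757790\right) \left(- \frac{1}{182}\right) = 758380 \left(- \frac{1}{182}\right) = - \frac{54170}{13}$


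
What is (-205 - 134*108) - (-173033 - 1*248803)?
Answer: 407159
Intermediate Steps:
(-205 - 134*108) - (-173033 - 1*248803) = (-205 - 14472) - (-173033 - 248803) = -14677 - 1*(-421836) = -14677 + 421836 = 407159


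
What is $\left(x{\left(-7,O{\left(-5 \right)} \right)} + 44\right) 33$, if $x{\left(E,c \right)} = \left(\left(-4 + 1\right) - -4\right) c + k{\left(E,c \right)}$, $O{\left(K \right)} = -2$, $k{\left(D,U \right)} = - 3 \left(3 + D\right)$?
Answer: $1782$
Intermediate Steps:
$k{\left(D,U \right)} = -9 - 3 D$
$x{\left(E,c \right)} = -9 + c - 3 E$ ($x{\left(E,c \right)} = \left(\left(-4 + 1\right) - -4\right) c - \left(9 + 3 E\right) = \left(-3 + 4\right) c - \left(9 + 3 E\right) = 1 c - \left(9 + 3 E\right) = c - \left(9 + 3 E\right) = -9 + c - 3 E$)
$\left(x{\left(-7,O{\left(-5 \right)} \right)} + 44\right) 33 = \left(\left(-9 - 2 - -21\right) + 44\right) 33 = \left(\left(-9 - 2 + 21\right) + 44\right) 33 = \left(10 + 44\right) 33 = 54 \cdot 33 = 1782$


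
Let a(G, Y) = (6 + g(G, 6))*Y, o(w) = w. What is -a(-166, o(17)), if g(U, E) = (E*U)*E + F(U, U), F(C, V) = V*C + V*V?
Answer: -835414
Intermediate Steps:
F(C, V) = V**2 + C*V (F(C, V) = C*V + V**2 = V**2 + C*V)
g(U, E) = 2*U**2 + U*E**2 (g(U, E) = (E*U)*E + U*(U + U) = U*E**2 + U*(2*U) = U*E**2 + 2*U**2 = 2*U**2 + U*E**2)
a(G, Y) = Y*(6 + G*(36 + 2*G)) (a(G, Y) = (6 + G*(6**2 + 2*G))*Y = (6 + G*(36 + 2*G))*Y = Y*(6 + G*(36 + 2*G)))
-a(-166, o(17)) = -2*17*(3 + (-166)**2 + 18*(-166)) = -2*17*(3 + 27556 - 2988) = -2*17*24571 = -1*835414 = -835414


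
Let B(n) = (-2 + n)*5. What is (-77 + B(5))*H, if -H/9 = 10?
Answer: 5580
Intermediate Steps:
H = -90 (H = -9*10 = -90)
B(n) = -10 + 5*n
(-77 + B(5))*H = (-77 + (-10 + 5*5))*(-90) = (-77 + (-10 + 25))*(-90) = (-77 + 15)*(-90) = -62*(-90) = 5580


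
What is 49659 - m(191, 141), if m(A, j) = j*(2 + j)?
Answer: 29496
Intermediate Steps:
49659 - m(191, 141) = 49659 - 141*(2 + 141) = 49659 - 141*143 = 49659 - 1*20163 = 49659 - 20163 = 29496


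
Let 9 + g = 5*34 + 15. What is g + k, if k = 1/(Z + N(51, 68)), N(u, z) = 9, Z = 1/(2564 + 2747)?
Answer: 8418111/47800 ≈ 176.11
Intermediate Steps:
g = 176 (g = -9 + (5*34 + 15) = -9 + (170 + 15) = -9 + 185 = 176)
Z = 1/5311 ≈ 0.00018829
k = 5311/47800 (k = 1/(1/5311 + 9) = 1/(47800/5311) = 5311/47800 ≈ 0.11111)
g + k = 176 + 5311/47800 = 8418111/47800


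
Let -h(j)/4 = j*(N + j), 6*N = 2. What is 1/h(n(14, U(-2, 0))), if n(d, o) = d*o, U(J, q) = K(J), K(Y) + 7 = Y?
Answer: -1/63336 ≈ -1.5789e-5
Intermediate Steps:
N = ⅓ (N = (⅙)*2 = ⅓ ≈ 0.33333)
K(Y) = -7 + Y
U(J, q) = -7 + J
h(j) = -4*j*(⅓ + j)
1/h(n(14, U(-2, 0))) = 1/(-4*14*(-7 - 2)*(1 + 3*(14*(-7 - 2)))/3) = 1/(-4*14*(-9)*(1 + 3*(14*(-9)))/3) = 1/(-4/3*(-126)*(1 + 3*(-126))) = 1/(-4/3*(-126)*(1 - 378)) = 1/(-4/3*(-126)*(-377)) = 1/(-63336) = -1/63336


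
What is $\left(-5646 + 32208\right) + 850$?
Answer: $27412$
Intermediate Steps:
$\left(-5646 + 32208\right) + 850 = 26562 + 850 = 27412$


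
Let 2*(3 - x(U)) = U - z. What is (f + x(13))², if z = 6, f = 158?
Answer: 99225/4 ≈ 24806.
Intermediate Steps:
x(U) = 6 - U/2 (x(U) = 3 - (U - 1*6)/2 = 3 - (U - 6)/2 = 3 - (-6 + U)/2 = 3 + (3 - U/2) = 6 - U/2)
(f + x(13))² = (158 + (6 - ½*13))² = (158 + (6 - 13/2))² = (158 - ½)² = (315/2)² = 99225/4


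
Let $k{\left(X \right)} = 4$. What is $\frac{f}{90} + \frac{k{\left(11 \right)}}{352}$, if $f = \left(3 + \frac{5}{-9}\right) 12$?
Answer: $\frac{4007}{11880} \approx 0.33729$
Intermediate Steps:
$f = \frac{88}{3}$ ($f = \left(3 + 5 \left(- \frac{1}{9}\right)\right) 12 = \left(3 - \frac{5}{9}\right) 12 = \frac{22}{9} \cdot 12 = \frac{88}{3} \approx 29.333$)
$\frac{f}{90} + \frac{k{\left(11 \right)}}{352} = \frac{88}{3 \cdot 90} + \frac{4}{352} = \frac{88}{3} \cdot \frac{1}{90} + 4 \cdot \frac{1}{352} = \frac{44}{135} + \frac{1}{88} = \frac{4007}{11880}$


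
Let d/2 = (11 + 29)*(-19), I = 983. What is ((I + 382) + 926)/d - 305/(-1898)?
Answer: -1942359/1442480 ≈ -1.3465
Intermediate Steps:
d = -1520 (d = 2*((11 + 29)*(-19)) = 2*(40*(-19)) = 2*(-760) = -1520)
((I + 382) + 926)/d - 305/(-1898) = ((983 + 382) + 926)/(-1520) - 305/(-1898) = (1365 + 926)*(-1/1520) - 305*(-1/1898) = 2291*(-1/1520) + 305/1898 = -2291/1520 + 305/1898 = -1942359/1442480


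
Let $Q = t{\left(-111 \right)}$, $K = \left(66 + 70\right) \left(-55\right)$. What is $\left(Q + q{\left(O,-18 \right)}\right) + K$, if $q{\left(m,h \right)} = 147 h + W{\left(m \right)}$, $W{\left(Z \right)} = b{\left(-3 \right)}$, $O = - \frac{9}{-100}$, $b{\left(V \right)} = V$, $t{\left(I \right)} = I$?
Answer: $-10240$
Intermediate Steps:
$K = -7480$ ($K = 136 \left(-55\right) = -7480$)
$O = \frac{9}{100}$ ($O = \left(-9\right) \left(- \frac{1}{100}\right) = \frac{9}{100} \approx 0.09$)
$W{\left(Z \right)} = -3$
$q{\left(m,h \right)} = -3 + 147 h$ ($q{\left(m,h \right)} = 147 h - 3 = -3 + 147 h$)
$Q = -111$
$\left(Q + q{\left(O,-18 \right)}\right) + K = \left(-111 + \left(-3 + 147 \left(-18\right)\right)\right) - 7480 = \left(-111 - 2649\right) - 7480 = -2760 - 7480 = -10240$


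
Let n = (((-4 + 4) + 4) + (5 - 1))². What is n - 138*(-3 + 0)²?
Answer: -1178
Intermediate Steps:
n = 64 (n = ((0 + 4) + 4)² = (4 + 4)² = 8² = 64)
n - 138*(-3 + 0)² = 64 - 138*(-3 + 0)² = 64 - 138*(-3)² = 64 - 138*9 = 64 - 1242 = -1178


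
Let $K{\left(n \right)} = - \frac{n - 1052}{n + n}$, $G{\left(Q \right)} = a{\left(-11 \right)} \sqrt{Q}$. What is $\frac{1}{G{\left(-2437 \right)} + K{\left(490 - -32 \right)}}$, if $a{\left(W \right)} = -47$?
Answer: $\frac{138330}{1466872179397} + \frac{12806748 i \sqrt{2437}}{1466872179397} \approx 9.4303 \cdot 10^{-8} + 0.000431 i$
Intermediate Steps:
$G{\left(Q \right)} = - 47 \sqrt{Q}$
$K{\left(n \right)} = - \frac{-1052 + n}{2 n}$
$\frac{1}{G{\left(-2437 \right)} + K{\left(490 - -32 \right)}} = \frac{1}{- 47 \sqrt{-2437} + \frac{1052 - \left(490 - -32\right)}{2 \left(490 - -32\right)}} = \frac{1}{- 47 i \sqrt{2437} + \frac{1052 - \left(490 + 32\right)}{2 \left(490 + 32\right)}} = \frac{1}{- 47 i \sqrt{2437} + \frac{1052 - 522}{2 \cdot 522}} = \frac{1}{- 47 i \sqrt{2437} + \frac{1}{2} \cdot \frac{1}{522} \left(1052 - 522\right)} = \frac{1}{- 47 i \sqrt{2437} + \frac{1}{2} \cdot \frac{1}{522} \cdot 530} = \frac{1}{- 47 i \sqrt{2437} + \frac{265}{522}} = \frac{1}{\frac{265}{522} - 47 i \sqrt{2437}}$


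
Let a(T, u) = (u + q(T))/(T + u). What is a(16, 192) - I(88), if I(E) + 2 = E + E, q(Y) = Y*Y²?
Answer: -1994/13 ≈ -153.38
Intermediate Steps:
q(Y) = Y³
a(T, u) = (u + T³)/(T + u)
I(E) = -2 + 2*E (I(E) = -2 + (E + E) = -2 + 2*E)
a(16, 192) - I(88) = (192 + 16³)/(16 + 192) - (-2 + 2*88) = (192 + 4096)/208 - (-2 + 176) = (1/208)*4288 - 1*174 = 268/13 - 174 = -1994/13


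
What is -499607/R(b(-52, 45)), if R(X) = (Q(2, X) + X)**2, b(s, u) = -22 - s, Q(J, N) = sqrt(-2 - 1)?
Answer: -499607/(30 + I*sqrt(3))**2 ≈ -549.6 + 63.674*I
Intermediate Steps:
Q(J, N) = I*sqrt(3) (Q(J, N) = sqrt(-3) = I*sqrt(3))
R(X) = (X + I*sqrt(3))**2 (R(X) = (I*sqrt(3) + X)**2 = (X + I*sqrt(3))**2)
-499607/R(b(-52, 45)) = -499607/((-22 - 1*(-52)) + I*sqrt(3))**2 = -499607/((-22 + 52) + I*sqrt(3))**2 = -499607/(30 + I*sqrt(3))**2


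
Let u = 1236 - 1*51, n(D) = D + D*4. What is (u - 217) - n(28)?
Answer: 828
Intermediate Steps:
n(D) = 5*D (n(D) = D + 4*D = 5*D)
u = 1185 (u = 1236 - 51 = 1185)
(u - 217) - n(28) = (1185 - 217) - 5*28 = 968 - 1*140 = 968 - 140 = 828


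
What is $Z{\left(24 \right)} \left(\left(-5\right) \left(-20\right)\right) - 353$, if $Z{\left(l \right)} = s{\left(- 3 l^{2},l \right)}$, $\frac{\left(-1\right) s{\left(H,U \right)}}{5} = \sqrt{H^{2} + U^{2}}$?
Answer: $-353 - 12000 \sqrt{5185} \approx -8.6444 \cdot 10^{5}$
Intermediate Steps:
$s{\left(H,U \right)} = - 5 \sqrt{H^{2} + U^{2}}$
$Z{\left(l \right)} = - 5 \sqrt{l^{2} + 9 l^{4}}$ ($Z{\left(l \right)} = - 5 \sqrt{\left(- 3 l^{2}\right)^{2} + l^{2}} = - 5 \sqrt{9 l^{4} + l^{2}} = - 5 \sqrt{l^{2} + 9 l^{4}}$)
$Z{\left(24 \right)} \left(\left(-5\right) \left(-20\right)\right) - 353 = - 5 \sqrt{24^{2} + 9 \cdot 24^{4}} \left(\left(-5\right) \left(-20\right)\right) - 353 = - 5 \sqrt{576 + 9 \cdot 331776} \cdot 100 - 353 = - 5 \sqrt{576 + 2985984} \cdot 100 - 353 = - 5 \sqrt{2986560} \cdot 100 - 353 = - 5 \cdot 24 \sqrt{5185} \cdot 100 - 353 = - 120 \sqrt{5185} \cdot 100 - 353 = - 12000 \sqrt{5185} - 353 = -353 - 12000 \sqrt{5185}$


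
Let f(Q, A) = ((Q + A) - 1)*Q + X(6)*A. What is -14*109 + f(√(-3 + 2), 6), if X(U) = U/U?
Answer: -1521 + 5*I ≈ -1521.0 + 5.0*I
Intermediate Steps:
X(U) = 1
f(Q, A) = A + Q*(-1 + A + Q) (f(Q, A) = ((Q + A) - 1)*Q + 1*A = ((A + Q) - 1)*Q + A = (-1 + A + Q)*Q + A = Q*(-1 + A + Q) + A = A + Q*(-1 + A + Q))
-14*109 + f(√(-3 + 2), 6) = -14*109 + (6 + (√(-3 + 2))² - √(-3 + 2) + 6*√(-3 + 2)) = -1526 + (6 + (√(-1))² - √(-1) + 6*√(-1)) = -1526 + (6 + I² - I + 6*I) = -1526 + (6 - 1 - I + 6*I) = -1526 + (5 + 5*I) = -1521 + 5*I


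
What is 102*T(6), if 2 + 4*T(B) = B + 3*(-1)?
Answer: 51/2 ≈ 25.500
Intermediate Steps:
T(B) = -5/4 + B/4 (T(B) = -½ + (B + 3*(-1))/4 = -½ + (B - 3)/4 = -½ + (-3 + B)/4 = -½ + (-¾ + B/4) = -5/4 + B/4)
102*T(6) = 102*(-5/4 + (¼)*6) = 102*(-5/4 + 3/2) = 102*(¼) = 51/2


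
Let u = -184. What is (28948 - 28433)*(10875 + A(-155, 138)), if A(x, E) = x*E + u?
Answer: -5509985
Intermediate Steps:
A(x, E) = -184 + E*x (A(x, E) = x*E - 184 = E*x - 184 = -184 + E*x)
(28948 - 28433)*(10875 + A(-155, 138)) = (28948 - 28433)*(10875 + (-184 + 138*(-155))) = 515*(10875 + (-184 - 21390)) = 515*(10875 - 21574) = 515*(-10699) = -5509985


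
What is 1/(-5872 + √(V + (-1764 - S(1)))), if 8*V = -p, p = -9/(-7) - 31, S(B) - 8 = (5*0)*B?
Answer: -20552/120687533 - I*√86646/241375066 ≈ -0.00017029 - 1.2195e-6*I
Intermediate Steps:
S(B) = 8 (S(B) = 8 + (5*0)*B = 8 + 0*B = 8 + 0 = 8)
p = -208/7 (p = -9*(-⅐) - 31 = 9/7 - 31 = -208/7 ≈ -29.714)
V = 26/7 (V = (-1*(-208/7))/8 = (⅛)*(208/7) = 26/7 ≈ 3.7143)
1/(-5872 + √(V + (-1764 - S(1)))) = 1/(-5872 + √(26/7 + (-1764 - 1*8))) = 1/(-5872 + √(26/7 + (-1764 - 8))) = 1/(-5872 + √(26/7 - 1772)) = 1/(-5872 + √(-12378/7)) = 1/(-5872 + I*√86646/7)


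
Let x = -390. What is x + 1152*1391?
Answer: 1602042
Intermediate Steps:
x + 1152*1391 = -390 + 1152*1391 = -390 + 1602432 = 1602042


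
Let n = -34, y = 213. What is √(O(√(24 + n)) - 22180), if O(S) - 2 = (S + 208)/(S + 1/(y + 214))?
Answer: √((66638 - 9469579*I*√10)/(1 + 427*I*√10)) ≈ 0.221 - 148.92*I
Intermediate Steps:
O(S) = 2 + (208 + S)/(1/427 + S) (O(S) = 2 + (S + 208)/(S + 1/(213 + 214)) = 2 + (208 + S)/(S + 1/427) = 2 + (208 + S)/(1/427 + S))
√(O(√(24 + n)) - 22180) = √(3*(29606 + 427*√(24 - 34))/(1 + 427*√(24 - 34)) - 22180) = √(3*(29606 + 427*√(-10))/(1 + 427*√(-10)) - 22180) = √(3*(29606 + 427*(I*√10))/(1 + 427*(I*√10)) - 22180) = √(3*(29606 + 427*I*√10)/(1 + 427*I*√10) - 22180) = √(-22180 + 3*(29606 + 427*I*√10)/(1 + 427*I*√10))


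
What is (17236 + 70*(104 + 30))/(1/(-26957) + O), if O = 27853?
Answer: 89685939/93854165 ≈ 0.95559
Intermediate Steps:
(17236 + 70*(104 + 30))/(1/(-26957) + O) = (17236 + 70*(104 + 30))/(1/(-26957) + 27853) = (17236 + 70*134)/(-1/26957 + 27853) = (17236 + 9380)/(750833320/26957) = 26616*(26957/750833320) = 89685939/93854165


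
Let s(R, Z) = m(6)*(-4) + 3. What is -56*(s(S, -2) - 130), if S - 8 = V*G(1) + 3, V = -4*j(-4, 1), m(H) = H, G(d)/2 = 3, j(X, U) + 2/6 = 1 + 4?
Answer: 8456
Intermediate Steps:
j(X, U) = 14/3 (j(X, U) = -1/3 + (1 + 4) = -1/3 + 5 = 14/3)
G(d) = 6 (G(d) = 2*3 = 6)
V = -56/3 (V = -4*14/3 = -56/3 ≈ -18.667)
S = -101 (S = 8 + (-56/3*6 + 3) = 8 + (-112 + 3) = 8 - 109 = -101)
s(R, Z) = -21 (s(R, Z) = 6*(-4) + 3 = -24 + 3 = -21)
-56*(s(S, -2) - 130) = -56*(-21 - 130) = -56*(-151) = 8456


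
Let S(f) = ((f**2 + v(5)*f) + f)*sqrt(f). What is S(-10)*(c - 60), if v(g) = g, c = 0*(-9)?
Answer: -2400*I*sqrt(10) ≈ -7589.5*I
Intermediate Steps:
c = 0
S(f) = sqrt(f)*(f**2 + 6*f) (S(f) = ((f**2 + 5*f) + f)*sqrt(f) = (f**2 + 6*f)*sqrt(f) = sqrt(f)*(f**2 + 6*f))
S(-10)*(c - 60) = ((-10)**(3/2)*(6 - 10))*(0 - 60) = (-10*I*sqrt(10)*(-4))*(-60) = (40*I*sqrt(10))*(-60) = -2400*I*sqrt(10)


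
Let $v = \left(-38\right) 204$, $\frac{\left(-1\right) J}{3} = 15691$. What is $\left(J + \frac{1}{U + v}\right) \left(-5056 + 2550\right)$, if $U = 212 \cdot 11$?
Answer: $\frac{319684983233}{2710} \approx 1.1796 \cdot 10^{8}$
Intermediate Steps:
$U = 2332$
$J = -47073$ ($J = \left(-3\right) 15691 = -47073$)
$v = -7752$
$\left(J + \frac{1}{U + v}\right) \left(-5056 + 2550\right) = \left(-47073 + \frac{1}{2332 - 7752}\right) \left(-5056 + 2550\right) = \left(-47073 + \frac{1}{-5420}\right) \left(-2506\right) = \left(-47073 - \frac{1}{5420}\right) \left(-2506\right) = \left(- \frac{255135661}{5420}\right) \left(-2506\right) = \frac{319684983233}{2710}$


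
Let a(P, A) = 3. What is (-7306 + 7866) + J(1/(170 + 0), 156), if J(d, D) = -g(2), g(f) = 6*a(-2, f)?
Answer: 542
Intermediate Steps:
g(f) = 18 (g(f) = 6*3 = 18)
J(d, D) = -18 (J(d, D) = -1*18 = -18)
(-7306 + 7866) + J(1/(170 + 0), 156) = (-7306 + 7866) - 18 = 560 - 18 = 542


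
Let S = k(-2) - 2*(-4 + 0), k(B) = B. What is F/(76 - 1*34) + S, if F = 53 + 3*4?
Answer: 317/42 ≈ 7.5476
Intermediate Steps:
F = 65 (F = 53 + 12 = 65)
S = 6 (S = -2 - 2*(-4 + 0) = -2 - 2*(-4) = -2 - 1*(-8) = -2 + 8 = 6)
F/(76 - 1*34) + S = 65/(76 - 1*34) + 6 = 65/(76 - 34) + 6 = 65/42 + 6 = 317/42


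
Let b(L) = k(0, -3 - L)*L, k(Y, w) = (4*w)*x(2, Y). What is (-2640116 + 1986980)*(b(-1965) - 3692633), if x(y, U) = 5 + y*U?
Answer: 52772887844688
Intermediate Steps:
x(y, U) = 5 + U*y
k(Y, w) = 4*w*(5 + 2*Y) (k(Y, w) = (4*w)*(5 + Y*2) = (4*w)*(5 + 2*Y) = 4*w*(5 + 2*Y))
b(L) = L*(-60 - 20*L) (b(L) = (4*(-3 - L)*(5 + 2*0))*L = (4*(-3 - L)*(5 + 0))*L = (4*(-3 - L)*5)*L = (-60 - 20*L)*L = L*(-60 - 20*L))
(-2640116 + 1986980)*(b(-1965) - 3692633) = (-2640116 + 1986980)*(-20*(-1965)*(3 - 1965) - 3692633) = -653136*(-20*(-1965)*(-1962) - 3692633) = -653136*(-77106600 - 3692633) = -653136*(-80799233) = 52772887844688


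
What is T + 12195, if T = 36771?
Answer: 48966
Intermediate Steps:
T + 12195 = 36771 + 12195 = 48966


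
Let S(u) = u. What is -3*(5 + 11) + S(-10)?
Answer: -58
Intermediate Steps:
-3*(5 + 11) + S(-10) = -3*(5 + 11) - 10 = -3*16 - 10 = -48 - 10 = -58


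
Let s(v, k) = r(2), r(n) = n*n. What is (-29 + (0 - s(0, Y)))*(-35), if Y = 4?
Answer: 1155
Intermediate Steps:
r(n) = n²
s(v, k) = 4 (s(v, k) = 2² = 4)
(-29 + (0 - s(0, Y)))*(-35) = (-29 + (0 - 1*4))*(-35) = (-29 + (0 - 4))*(-35) = (-29 - 4)*(-35) = -33*(-35) = 1155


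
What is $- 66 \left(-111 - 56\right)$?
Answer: $11022$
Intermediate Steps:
$- 66 \left(-111 - 56\right) = \left(-66\right) \left(-167\right) = 11022$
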